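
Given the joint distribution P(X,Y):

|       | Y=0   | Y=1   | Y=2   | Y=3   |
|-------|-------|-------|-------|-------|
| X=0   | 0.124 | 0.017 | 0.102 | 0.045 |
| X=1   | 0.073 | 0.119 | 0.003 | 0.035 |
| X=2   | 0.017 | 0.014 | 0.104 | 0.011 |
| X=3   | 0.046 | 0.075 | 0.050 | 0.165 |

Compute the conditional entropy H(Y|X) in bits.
1.6342 bits

H(Y|X) = H(X,Y) - H(X)

H(X,Y) = -Σ_{x,y} P(x,y) log₂ P(x,y). Per-cell terms -P(x,y)·log₂P(x,y):
  X=0: 0.3734369, 0.0999315, 0.3359226, 0.2013269
  X=1: 0.2756451, 0.3654450, 0.0251425, 0.1692775
  X=2: 0.0999315, 0.0862180, 0.3395958, 0.0715699
  X=3: 0.2043422, 0.2802724, 0.2160964, 0.4289112
Sum of the 16 terms: H(X,Y) = 3.573065 bits

Marginal of X (row sums):
  P(X=0) = 0.124 + 0.017 + 0.102 + 0.045 = 0.288
  P(X=1) = 0.073 + 0.119 + 0.003 + 0.035 = 0.230
  P(X=2) = 0.017 + 0.014 + 0.104 + 0.011 = 0.146
  P(X=3) = 0.046 + 0.075 + 0.050 + 0.165 = 0.336
H(X) = -[0.288·log₂(0.288) + 0.230·log₂(0.230) + 0.146·log₂(0.146) + 0.336·log₂(0.336)]
  = 0.5172075 + 0.4876677 + 0.4052901 + 0.5286849 = 1.938850 bits

H(Y|X) = H(X,Y) - H(X) = 3.573065 - 1.938850 = 1.6342 bits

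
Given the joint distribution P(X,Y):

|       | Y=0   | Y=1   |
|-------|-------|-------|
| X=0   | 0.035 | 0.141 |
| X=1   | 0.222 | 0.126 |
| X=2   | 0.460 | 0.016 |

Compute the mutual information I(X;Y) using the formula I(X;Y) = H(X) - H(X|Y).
0.3032 bits

I(X;Y) = H(X) - H(X|Y)

Marginal of X (row sums):
  P(X=0) = 0.035 + 0.141 = 0.176
  P(X=1) = 0.222 + 0.126 = 0.348
  P(X=2) = 0.460 + 0.016 = 0.476
H(X) = -[0.176·log₂(0.176) + 0.348·log₂(0.348) + 0.476·log₂(0.476)]
  = 0.44112 + 0.52995 + 0.50978 = 1.48085 bits

Marginal of Y (column sums):
  P(Y=0) = 0.035 + 0.222 + 0.460 = 0.717
  P(Y=1) = 0.141 + 0.126 + 0.016 = 0.283
H(X|Y) = Σ_y P(y)·H(X|Y=y):
  Y=0: P(Y=0) = 0.717, P(X|Y=0) = (35/717, 74/239, 460/717) → H(X|Y=0) = 1.14718
  Y=1: P(Y=1) = 0.283, P(X|Y=1) = (141/283, 126/283, 16/283) → H(X|Y=1) = 1.25486
H(X|Y) = 0.717·1.14718 + 0.283·1.25486 = 1.17765 bits

I(X;Y) = H(X) - H(X|Y) = 1.48085 - 1.17765 = 0.3032 bits

Cross-check via I(X;Y) = H(X) + H(Y) - H(X,Y): computing H(Y) from the column sums and H(X,Y) from the 6 cells in the same way gives H(Y) = 0.85951 bits and H(X,Y) = 2.03716 bits, so
I(X;Y) = 1.48085 + 0.85951 - 2.03716 = 0.3032 bits ✓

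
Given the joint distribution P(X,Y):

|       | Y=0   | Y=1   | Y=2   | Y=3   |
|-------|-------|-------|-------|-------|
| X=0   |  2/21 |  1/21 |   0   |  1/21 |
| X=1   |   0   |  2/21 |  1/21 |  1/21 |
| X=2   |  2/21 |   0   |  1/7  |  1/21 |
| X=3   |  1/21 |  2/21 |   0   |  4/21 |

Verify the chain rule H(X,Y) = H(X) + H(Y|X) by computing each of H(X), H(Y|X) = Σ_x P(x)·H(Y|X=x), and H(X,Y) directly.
H(X) = 1.9561 bits, H(Y|X) = 1.4479 bits, H(X,Y) = 3.4040 bits

Marginal of X (row sums):
  P(X=0) = 2/21 + 1/21 + 0 + 1/21 = 4/21
  P(X=1) = 0 + 2/21 + 1/21 + 1/21 = 4/21
  P(X=2) = 2/21 + 0 + 1/7 + 1/21 = 2/7
  P(X=3) = 1/21 + 2/21 + 0 + 4/21 = 1/3
H(X) = -[(4/21)·log₂(4/21) + (4/21)·log₂(4/21) + (2/7)·log₂(2/7) + (1/3)·log₂(1/3)]
  = 0.45568 + 0.45568 + 0.51639 + 0.52832 = 1.9561 bits

H(Y|X) = Σ_x P(x)·H(Y|X=x):
  X=0: P(X=0) = 4/21, P(Y|X=0) = (1/2, 1/4, 0, 1/4) → H(Y|X=0) = 1.50000
  X=1: P(X=1) = 4/21, P(Y|X=1) = (0, 1/2, 1/4, 1/4) → H(Y|X=1) = 1.50000
  X=2: P(X=2) = 2/7, P(Y|X=2) = (1/3, 0, 1/2, 1/6) → H(Y|X=2) = 1.45915
  X=3: P(X=3) = 1/3, P(Y|X=3) = (1/7, 2/7, 0, 4/7) → H(Y|X=3) = 1.37878
H(Y|X) = (4/21)·1.50000 + (4/21)·1.50000 + (2/7)·1.45915 + (1/3)·1.37878 = 1.4479 bits

H(X,Y) = -Σ_{x,y} P(x,y) log₂ P(x,y). Per-cell terms -P(x,y)·log₂P(x,y):
  X=0: 0.32308, 0.20916, 0.00000, 0.20916
  X=1: 0.00000, 0.32308, 0.20916, 0.20916
  X=2: 0.32308, 0.00000, 0.40105, 0.20916
  X=3: 0.20916, 0.32308, 0.00000, 0.45568
  (cells with P = 0 contribute 0)
Sum of the 16 terms: H(X,Y) = 3.4040 bits

Chain rule check:
  H(X) + H(Y|X) = 1.9561 + 1.4479 = 3.4040 bits
  H(X,Y) = 3.4040 bits
✓ Chain rule verified.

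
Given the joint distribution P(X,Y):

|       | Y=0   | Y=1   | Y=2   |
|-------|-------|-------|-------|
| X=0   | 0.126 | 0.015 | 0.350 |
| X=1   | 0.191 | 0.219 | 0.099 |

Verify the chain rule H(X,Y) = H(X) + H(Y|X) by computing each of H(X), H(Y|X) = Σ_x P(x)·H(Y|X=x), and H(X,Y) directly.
H(X) = 0.9998 bits, H(Y|X) = 1.2641 bits, H(X,Y) = 2.2638 bits

Marginal of X (row sums):
  P(X=0) = 0.126 + 0.015 + 0.350 = 0.491
  P(X=1) = 0.191 + 0.219 + 0.099 = 0.509
H(X) = -[0.491·log₂(0.491) + 0.509·log₂(0.509)]
  = 0.503867 + 0.495900 = 0.9998 bits

H(Y|X) = Σ_x P(x)·H(Y|X=x):
  X=0: P(X=0) = 0.491, P(Y|X=0) = (126/491, 15/491, 350/491) → H(Y|X=0) = 1.005436
  X=1: P(X=1) = 0.509, P(Y|X=1) = (191/509, 219/509, 99/509) → H(Y|X=1) = 1.513578
H(Y|X) = 0.491·1.005436 + 0.509·1.513578 = 1.2641 bits

H(X,Y) = -Σ_{x,y} P(x,y) log₂ P(x,y). Per-cell terms -P(x,y)·log₂P(x,y):
  X=0: 0.376552, 0.090883, 0.530101
  X=1: 0.456176, 0.479828, 0.330306
Sum of the 6 terms: H(X,Y) = 2.2638 bits

Chain rule check:
  H(X) + H(Y|X) = 0.9998 + 1.2641 = 2.2639 bits
  H(X,Y) = 2.2638 bits
✓ Chain rule verified (Δ = 0.0001 is 4-dp rounding noise: each of the three values was rounded independently).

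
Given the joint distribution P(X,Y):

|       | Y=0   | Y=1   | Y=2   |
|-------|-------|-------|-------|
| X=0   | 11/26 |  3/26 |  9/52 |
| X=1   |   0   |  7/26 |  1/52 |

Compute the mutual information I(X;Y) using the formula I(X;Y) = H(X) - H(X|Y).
0.4376 bits

I(X;Y) = H(X) - H(X|Y)

Marginal of X (row sums):
  P(X=0) = 11/26 + 3/26 + 9/52 = 37/52
  P(X=1) = 0 + 7/26 + 1/52 = 15/52
H(X) = -[(37/52)·log₂(37/52) + (15/52)·log₂(15/52)]
  = 0.34936 + 0.51737 = 0.86673 bits

Marginal of Y (column sums):
  P(Y=0) = 11/26 + 0 = 11/26
  P(Y=1) = 3/26 + 7/26 = 5/13
  P(Y=2) = 9/52 + 1/52 = 5/26
H(X|Y) = Σ_y P(y)·H(X|Y=y):
  Y=0: P(Y=0) = 11/26, P(X|Y=0) = (1, 0) → H(X|Y=0) = 0.00000
  Y=1: P(Y=1) = 5/13, P(X|Y=1) = (3/10, 7/10) → H(X|Y=1) = 0.88129
  Y=2: P(Y=2) = 5/26, P(X|Y=2) = (9/10, 1/10) → H(X|Y=2) = 0.46900
H(X|Y) = (11/26)·0.00000 + (5/13)·0.88129 + (5/26)·0.46900 = 0.42915 bits

I(X;Y) = H(X) - H(X|Y) = 0.86673 - 0.42915 = 0.4376 bits

Cross-check via I(X;Y) = H(X) + H(Y) - H(X,Y): computing H(Y) from the column sums and H(X,Y) from the 6 cells in the same way gives H(Y) = 1.51264 bits and H(X,Y) = 1.94179 bits, so
I(X;Y) = 0.86673 + 1.51264 - 1.94179 = 0.4376 bits ✓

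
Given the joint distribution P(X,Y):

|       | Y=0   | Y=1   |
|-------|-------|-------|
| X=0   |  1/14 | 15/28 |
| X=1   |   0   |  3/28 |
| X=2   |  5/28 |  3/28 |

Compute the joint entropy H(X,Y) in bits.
1.8887 bits

H(X,Y) = -Σ_{x,y} P(x,y) log₂ P(x,y). Per-cell terms -P(x,y)·log₂P(x,y):
  X=0: 0.27195, 0.48239
  X=1: 0.00000, 0.34526
  X=2: 0.44383, 0.34526
  (cells with P = 0 contribute 0)
Sum of the 6 terms: H(X,Y) = 1.8887 bits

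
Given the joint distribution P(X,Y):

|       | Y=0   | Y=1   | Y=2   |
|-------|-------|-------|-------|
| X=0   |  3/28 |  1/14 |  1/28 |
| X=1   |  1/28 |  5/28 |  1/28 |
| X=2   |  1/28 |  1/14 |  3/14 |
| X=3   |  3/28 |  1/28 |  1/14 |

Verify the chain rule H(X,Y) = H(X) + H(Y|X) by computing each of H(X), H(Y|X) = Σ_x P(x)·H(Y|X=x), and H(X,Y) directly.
H(X) = 1.9788 bits, H(Y|X) = 1.3061 bits, H(X,Y) = 3.2849 bits

Marginal of X (row sums):
  P(X=0) = 3/28 + 1/14 + 1/28 = 3/14
  P(X=1) = 1/28 + 5/28 + 1/28 = 1/4
  P(X=2) = 1/28 + 1/14 + 3/14 = 9/28
  P(X=3) = 3/28 + 1/28 + 1/14 = 3/14
H(X) = -[(3/14)·log₂(3/14) + (1/4)·log₂(1/4) + (9/28)·log₂(9/28) + (3/14)·log₂(3/14)]
  = 0.47623 + 0.50000 + 0.52632 + 0.47623 = 1.9788 bits

H(Y|X) = Σ_x P(x)·H(Y|X=x):
  X=0: P(X=0) = 3/14, P(Y|X=0) = (1/2, 1/3, 1/6) → H(Y|X=0) = 1.45915
  X=1: P(X=1) = 1/4, P(Y|X=1) = (1/7, 5/7, 1/7) → H(Y|X=1) = 1.14883
  X=2: P(X=2) = 9/28, P(Y|X=2) = (1/9, 2/9, 2/3) → H(Y|X=2) = 1.22439
  X=3: P(X=3) = 3/14, P(Y|X=3) = (1/2, 1/6, 1/3) → H(Y|X=3) = 1.45915
H(Y|X) = (3/14)·1.45915 + (1/4)·1.14883 + (9/28)·1.22439 + (3/14)·1.45915 = 1.3061 bits

H(X,Y) = -Σ_{x,y} P(x,y) log₂ P(x,y). Per-cell terms -P(x,y)·log₂P(x,y):
  X=0: 0.34526, 0.27195, 0.17169
  X=1: 0.17169, 0.44383, 0.17169
  X=2: 0.17169, 0.27195, 0.47623
  X=3: 0.34526, 0.17169, 0.27195
Sum of the 12 terms: H(X,Y) = 3.2849 bits

Chain rule check:
  H(X) + H(Y|X) = 1.9788 + 1.3061 = 3.2849 bits
  H(X,Y) = 3.2849 bits
✓ Chain rule verified.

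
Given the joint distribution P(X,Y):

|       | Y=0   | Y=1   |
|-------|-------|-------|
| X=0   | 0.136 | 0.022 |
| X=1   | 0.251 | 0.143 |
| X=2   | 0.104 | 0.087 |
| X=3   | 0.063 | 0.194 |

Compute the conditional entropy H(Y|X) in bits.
0.8608 bits

H(Y|X) = H(X,Y) - H(X)

H(X,Y) = -Σ_{x,y} P(x,y) log₂ P(x,y). Per-cell terms -P(x,y)·log₂P(x,y):
  X=0: 0.3914517, 0.1211398
  X=1: 0.5005544, 0.4012456
  X=2: 0.3395958, 0.3064871
  X=3: 0.2512758, 0.4589791
Sum of the 8 terms: H(X,Y) = 2.770729 bits

Marginal of X (row sums):
  P(X=0) = 0.136 + 0.022 = 0.158
  P(X=1) = 0.251 + 0.143 = 0.394
  P(X=2) = 0.104 + 0.087 = 0.191
  P(X=3) = 0.063 + 0.194 = 0.257
H(X) = -[0.158·log₂(0.158) + 0.394·log₂(0.394) + 0.191·log₂(0.191) + 0.257·log₂(0.257)]
  = 0.4205966 + 0.5294306 + 0.4561759 + 0.5037611 = 1.909964 bits

H(Y|X) = H(X,Y) - H(X) = 2.770729 - 1.909964 = 0.8608 bits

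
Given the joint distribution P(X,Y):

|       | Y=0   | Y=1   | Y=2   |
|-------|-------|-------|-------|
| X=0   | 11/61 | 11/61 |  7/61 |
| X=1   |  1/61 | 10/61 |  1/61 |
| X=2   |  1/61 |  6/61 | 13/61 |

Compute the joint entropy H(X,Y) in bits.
2.7735 bits

H(X,Y) = -Σ_{x,y} P(x,y) log₂ P(x,y). Per-cell terms -P(x,y)·log₂P(x,y):
  X=0: 0.44565, 0.44565, 0.35842
  X=1: 0.09723, 0.42767, 0.09723
  X=2: 0.09723, 0.32909, 0.47531
Sum of the 9 terms: H(X,Y) = 2.7735 bits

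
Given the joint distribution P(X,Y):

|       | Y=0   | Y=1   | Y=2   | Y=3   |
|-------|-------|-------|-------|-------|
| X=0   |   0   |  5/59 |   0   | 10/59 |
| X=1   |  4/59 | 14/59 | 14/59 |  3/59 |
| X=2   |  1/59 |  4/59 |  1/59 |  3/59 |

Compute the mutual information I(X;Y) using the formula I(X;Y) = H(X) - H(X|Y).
0.3239 bits

I(X;Y) = H(X) - H(X|Y)

Marginal of X (row sums):
  P(X=0) = 0 + 5/59 + 0 + 10/59 = 15/59
  P(X=1) = 4/59 + 14/59 + 14/59 + 3/59 = 35/59
  P(X=2) = 1/59 + 4/59 + 1/59 + 3/59 = 9/59
H(X) = -[(15/59)·log₂(15/59) + (35/59)·log₂(35/59) + (9/59)·log₂(9/59)]
  = 0.50231 + 0.44691 + 0.41380 = 1.36302 bits

Marginal of Y (column sums):
  P(Y=0) = 0 + 4/59 + 1/59 = 5/59
  P(Y=1) = 5/59 + 14/59 + 4/59 = 23/59
  P(Y=2) = 0 + 14/59 + 1/59 = 15/59
  P(Y=3) = 10/59 + 3/59 + 3/59 = 16/59
H(X|Y) = Σ_y P(y)·H(X|Y=y):
  Y=0: P(Y=0) = 5/59, P(X|Y=0) = (0, 4/5, 1/5) → H(X|Y=0) = 0.72193
  Y=1: P(Y=1) = 23/59, P(X|Y=1) = (5/23, 14/23, 4/23) → H(X|Y=1) = 1.35345
  Y=2: P(Y=2) = 15/59, P(X|Y=2) = (0, 14/15, 1/15) → H(X|Y=2) = 0.35336
  Y=3: P(Y=3) = 16/59, P(X|Y=3) = (5/8, 3/16, 3/16) → H(X|Y=3) = 1.32943
H(X|Y) = (5/59)·0.72193 + (23/59)·1.35345 + (15/59)·0.35336 + (16/59)·1.32943 = 1.03916 bits

I(X;Y) = H(X) - H(X|Y) = 1.36302 - 1.03916 = 0.3239 bits

Cross-check via I(X;Y) = H(X) + H(Y) - H(X,Y): computing H(Y) from the column sums and H(X,Y) from the 12 cells in the same way gives H(Y) = 1.84442 bits and H(X,Y) = 2.88358 bits, so
I(X;Y) = 1.36302 + 1.84442 - 2.88358 = 0.3239 bits ✓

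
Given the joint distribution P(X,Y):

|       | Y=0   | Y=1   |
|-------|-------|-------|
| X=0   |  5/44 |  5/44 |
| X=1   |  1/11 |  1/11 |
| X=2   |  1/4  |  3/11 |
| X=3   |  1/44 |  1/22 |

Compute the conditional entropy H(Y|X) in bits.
0.9937 bits

H(Y|X) = H(X,Y) - H(X)

H(X,Y) = -Σ_{x,y} P(x,y) log₂ P(x,y). Per-cell terms -P(x,y)·log₂P(x,y):
  X=0: 0.356534, 0.356534
  X=1: 0.314494, 0.314494
  X=2: 0.500000, 0.511219
  X=3: 0.124078, 0.202701
Sum of the 8 terms: H(X,Y) = 2.68005 bits

Marginal of X (row sums):
  P(X=0) = 5/44 + 5/44 = 5/22
  P(X=1) = 1/11 + 1/11 = 2/11
  P(X=2) = 1/4 + 3/11 = 23/44
  P(X=3) = 1/44 + 1/22 = 3/44
H(X) = -[(5/22)·log₂(5/22) + (2/11)·log₂(2/11) + (23/44)·log₂(23/44) + (3/44)·log₂(3/44)]
  = 0.485796 + 0.447169 + 0.489205 + 0.264168 = 1.68634 bits

H(Y|X) = H(X,Y) - H(X) = 2.68005 - 1.68634 = 0.9937 bits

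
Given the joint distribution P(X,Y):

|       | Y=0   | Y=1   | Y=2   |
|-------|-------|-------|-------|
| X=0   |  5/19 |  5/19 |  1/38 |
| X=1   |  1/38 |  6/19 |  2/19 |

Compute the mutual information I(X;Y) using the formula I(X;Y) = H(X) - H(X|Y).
0.1943 bits

I(X;Y) = H(X) - H(X|Y)

Marginal of X (row sums):
  P(X=0) = 5/19 + 5/19 + 1/38 = 21/38
  P(X=1) = 1/38 + 6/19 + 2/19 = 17/38
H(X) = -[(21/38)·log₂(21/38) + (17/38)·log₂(17/38)]
  = 0.4728 + 0.5192 = 0.9920 bits

Marginal of Y (column sums):
  P(Y=0) = 5/19 + 1/38 = 11/38
  P(Y=1) = 5/19 + 6/19 = 11/19
  P(Y=2) = 1/38 + 2/19 = 5/38
H(X|Y) = Σ_y P(y)·H(X|Y=y):
  Y=0: P(Y=0) = 11/38, P(X|Y=0) = (10/11, 1/11) → H(X|Y=0) = 0.4395
  Y=1: P(Y=1) = 11/19, P(X|Y=1) = (5/11, 6/11) → H(X|Y=1) = 0.9940
  Y=2: P(Y=2) = 5/38, P(X|Y=2) = (1/5, 4/5) → H(X|Y=2) = 0.7219
H(X|Y) = (11/38)·0.4395 + (11/19)·0.9940 + (5/38)·0.7219 = 0.7977 bits

I(X;Y) = H(X) - H(X|Y) = 0.9920 - 0.7977 = 0.1943 bits

Cross-check via I(X;Y) = H(X) + H(Y) - H(X,Y): computing H(Y) from the column sums and H(X,Y) from the 6 cells in the same way gives H(Y) = 1.3592 bits and H(X,Y) = 2.1569 bits, so
I(X;Y) = 0.9920 + 1.3592 - 2.1569 = 0.1943 bits ✓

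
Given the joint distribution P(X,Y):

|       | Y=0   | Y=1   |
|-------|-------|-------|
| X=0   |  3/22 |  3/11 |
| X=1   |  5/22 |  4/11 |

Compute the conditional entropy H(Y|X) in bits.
0.9437 bits

H(Y|X) = H(X,Y) - H(X)

H(X,Y) = -Σ_{x,y} P(x,y) log₂ P(x,y). Per-cell terms -P(x,y)·log₂P(x,y):
  X=0: 0.3920, 0.5112
  X=1: 0.4858, 0.5307
Sum of the 4 terms: H(X,Y) = 1.9197 bits

Marginal of X (row sums):
  P(X=0) = 3/22 + 3/11 = 9/22
  P(X=1) = 5/22 + 4/11 = 13/22
H(X) = -[(9/22)·log₂(9/22) + (13/22)·log₂(13/22)]
  = 0.5275 + 0.4485 = 0.9760 bits

H(Y|X) = H(X,Y) - H(X) = 1.9197 - 0.9760 = 0.9437 bits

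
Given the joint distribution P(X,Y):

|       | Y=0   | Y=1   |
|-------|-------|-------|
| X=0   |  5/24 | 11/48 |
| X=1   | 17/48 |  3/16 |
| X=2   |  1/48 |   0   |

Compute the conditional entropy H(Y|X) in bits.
0.9409 bits

H(Y|X) = H(X,Y) - H(X)

H(X,Y) = -Σ_{x,y} P(x,y) log₂ P(x,y). Per-cell terms -P(x,y)·log₂P(x,y):
  X=0: 0.471466, 0.487101
  X=1: 0.530364, 0.452820
  X=2: 0.116353, 0.000000
  (cells with P = 0 contribute 0)
Sum of the 6 terms: H(X,Y) = 2.058104 bits

Marginal of X (row sums):
  P(X=0) = 5/24 + 11/48 = 7/16
  P(X=1) = 17/48 + 3/16 = 13/24
  P(X=2) = 1/48 + 0 = 1/48
H(X) = -[(7/16)·log₂(7/16) + (13/24)·log₂(13/24) + (1/48)·log₂(1/48)]
  = 0.521782 + 0.479117 + 0.116353 = 1.117252 bits

H(Y|X) = H(X,Y) - H(X) = 2.058104 - 1.117252 = 0.9409 bits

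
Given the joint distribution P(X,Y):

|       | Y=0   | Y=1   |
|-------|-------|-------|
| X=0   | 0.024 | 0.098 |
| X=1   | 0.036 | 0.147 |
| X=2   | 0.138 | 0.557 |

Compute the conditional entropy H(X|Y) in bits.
1.1835 bits

H(X|Y) = H(X,Y) - H(Y)

H(X,Y) = -Σ_{x,y} P(x,y) log₂ P(x,y). Per-cell terms -P(x,y)·log₂P(x,y):
  X=0: 0.12914, 0.32841
  X=1: 0.17265, 0.40662
  X=2: 0.39430, 0.47025
Sum of the 6 terms: H(X,Y) = 1.9014 bits

Marginal of Y (column sums):
  P(Y=0) = 0.024 + 0.036 + 0.138 = 0.198
  P(Y=1) = 0.098 + 0.147 + 0.557 = 0.802
H(Y) = -[0.198·log₂(0.198) + 0.802·log₂(0.802)]
  = 0.46261 + 0.25530 = 0.7179 bits

H(X|Y) = H(X,Y) - H(Y) = 1.9014 - 0.7179 = 1.1835 bits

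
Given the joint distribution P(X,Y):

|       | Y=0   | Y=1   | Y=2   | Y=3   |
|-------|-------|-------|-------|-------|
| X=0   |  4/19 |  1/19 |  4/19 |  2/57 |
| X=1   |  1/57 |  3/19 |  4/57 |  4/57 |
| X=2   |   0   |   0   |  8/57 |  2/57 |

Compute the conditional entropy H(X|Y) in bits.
1.0849 bits

H(X|Y) = H(X,Y) - H(Y)

H(X,Y) = -Σ_{x,y} P(x,y) log₂ P(x,y). Per-cell terms -P(x,y)·log₂P(x,y):
  X=0: 0.473248, 0.223575, 0.473248, 0.169575
  X=1: 0.102331, 0.420468, 0.268975, 0.268975
  X=2: 0.000000, 0.000000, 0.397599, 0.169575
  (cells with P = 0 contribute 0)
Sum of the 12 terms: H(X,Y) = 2.96757 bits

Marginal of Y (column sums):
  P(Y=0) = 4/19 + 1/57 + 0 = 13/57
  P(Y=1) = 1/19 + 3/19 + 0 = 4/19
  P(Y=2) = 4/19 + 4/57 + 8/57 = 8/19
  P(Y=3) = 2/57 + 4/57 + 2/57 = 8/57
H(Y) = -[(13/57)·log₂(13/57) + (4/19)·log₂(4/19) + (8/19)·log₂(8/19) + (8/57)·log₂(8/57)]
  = 0.486348 + 0.473248 + 0.525443 + 0.397599 = 1.88264 bits

H(X|Y) = H(X,Y) - H(Y) = 2.96757 - 1.88264 = 1.0849 bits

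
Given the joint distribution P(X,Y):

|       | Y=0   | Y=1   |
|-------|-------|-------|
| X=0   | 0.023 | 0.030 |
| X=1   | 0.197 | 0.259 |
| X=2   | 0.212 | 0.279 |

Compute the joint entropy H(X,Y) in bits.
2.2317 bits

H(X,Y) = -Σ_{x,y} P(x,y) log₂ P(x,y). Per-cell terms -P(x,y)·log₂P(x,y):
  X=0: 0.1252, 0.1518
  X=1: 0.4617, 0.5048
  X=2: 0.4744, 0.5138
Sum of the 6 terms: H(X,Y) = 2.2317 bits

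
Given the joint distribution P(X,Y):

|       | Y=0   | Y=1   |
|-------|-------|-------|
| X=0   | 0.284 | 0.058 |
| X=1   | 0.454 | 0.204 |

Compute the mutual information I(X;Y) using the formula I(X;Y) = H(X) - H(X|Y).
0.0174 bits

I(X;Y) = H(X) - H(X|Y)

Marginal of X (row sums):
  P(X=0) = 0.284 + 0.058 = 0.342
  P(X=1) = 0.454 + 0.204 = 0.658
H(X) = -[0.342·log₂(0.342) + 0.658·log₂(0.658)]
  = 0.52939 + 0.39733 = 0.92672 bits

Marginal of Y (column sums):
  P(Y=0) = 0.284 + 0.454 = 0.738
  P(Y=1) = 0.058 + 0.204 = 0.262
H(X|Y) = Σ_y P(y)·H(X|Y=y):
  Y=0: P(Y=0) = 0.738, P(X|Y=0) = (142/369, 227/369) → H(X|Y=0) = 0.96138
  Y=1: P(Y=1) = 0.262, P(X|Y=1) = (29/131, 102/131) → H(X|Y=1) = 0.76267
H(X|Y) = 0.738·0.96138 + 0.262·0.76267 = 0.90932 bits

I(X;Y) = H(X) - H(X|Y) = 0.92672 - 0.90932 = 0.0174 bits

Cross-check via I(X;Y) = H(X) + H(Y) - H(X,Y): computing H(Y) from the column sums and H(X,Y) from the 4 cells in the same way gives H(Y) = 0.82975 bits and H(X,Y) = 1.73907 bits, so
I(X;Y) = 0.92672 + 0.82975 - 1.73907 = 0.0174 bits ✓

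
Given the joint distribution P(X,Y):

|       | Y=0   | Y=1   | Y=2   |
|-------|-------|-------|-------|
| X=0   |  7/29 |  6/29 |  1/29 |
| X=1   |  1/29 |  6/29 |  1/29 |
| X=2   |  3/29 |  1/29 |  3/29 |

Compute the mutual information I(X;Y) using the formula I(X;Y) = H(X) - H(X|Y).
0.2186 bits

I(X;Y) = H(X) - H(X|Y)

Marginal of X (row sums):
  P(X=0) = 7/29 + 6/29 + 1/29 = 14/29
  P(X=1) = 1/29 + 6/29 + 1/29 = 8/29
  P(X=2) = 3/29 + 1/29 + 3/29 = 7/29
H(X) = -[(14/29)·log₂(14/29) + (8/29)·log₂(8/29) + (7/29)·log₂(7/29)]
  = 0.507199 + 0.512546 + 0.494979 = 1.51472 bits

Marginal of Y (column sums):
  P(Y=0) = 7/29 + 1/29 + 3/29 = 11/29
  P(Y=1) = 6/29 + 6/29 + 1/29 = 13/29
  P(Y=2) = 1/29 + 1/29 + 3/29 = 5/29
H(X|Y) = Σ_y P(y)·H(X|Y=y):
  Y=0: P(Y=0) = 11/29, P(X|Y=0) = (7/11, 1/11, 3/11) → H(X|Y=0) = 1.240671
  Y=1: P(Y=1) = 13/29, P(X|Y=1) = (6/13, 6/13, 1/13) → H(X|Y=1) = 1.314320
  Y=2: P(Y=2) = 5/29, P(X|Y=2) = (1/5, 1/5, 3/5) → H(X|Y=2) = 1.370951
H(X|Y) = (11/29)·1.240671 + (13/29)·1.314320 + (5/29)·1.370951 = 1.29615 bits

I(X;Y) = H(X) - H(X|Y) = 1.51472 - 1.29615 = 0.2186 bits

Cross-check via I(X;Y) = H(X) + H(Y) - H(X,Y): computing H(Y) from the column sums and H(X,Y) from the 9 cells in the same way gives H(Y) = 1.48663 bits and H(X,Y) = 2.78278 bits, so
I(X;Y) = 1.51472 + 1.48663 - 2.78278 = 0.2186 bits ✓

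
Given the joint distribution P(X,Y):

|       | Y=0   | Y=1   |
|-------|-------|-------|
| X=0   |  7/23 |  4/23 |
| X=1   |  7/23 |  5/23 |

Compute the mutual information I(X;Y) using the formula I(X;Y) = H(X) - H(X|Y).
0.0021 bits

I(X;Y) = H(X) - H(X|Y)

Marginal of X (row sums):
  P(X=0) = 7/23 + 4/23 = 11/23
  P(X=1) = 7/23 + 5/23 = 12/23
H(X) = -[(11/23)·log₂(11/23) + (12/23)·log₂(12/23)]
  = 0.5089 + 0.4897 = 0.9986 bits

Marginal of Y (column sums):
  P(Y=0) = 7/23 + 7/23 = 14/23
  P(Y=1) = 4/23 + 5/23 = 9/23
H(X|Y) = Σ_y P(y)·H(X|Y=y):
  Y=0: P(Y=0) = 14/23, P(X|Y=0) = (1/2, 1/2) → H(X|Y=0) = 1.0000
  Y=1: P(Y=1) = 9/23, P(X|Y=1) = (4/9, 5/9) → H(X|Y=1) = 0.9911
H(X|Y) = (14/23)·1.0000 + (9/23)·0.9911 = 0.9965 bits

I(X;Y) = H(X) - H(X|Y) = 0.9986 - 0.9965 = 0.0021 bits

Cross-check via I(X;Y) = H(X) + H(Y) - H(X,Y): computing H(Y) from the column sums and H(X,Y) from the 4 cells in the same way gives H(Y) = 0.9656 bits and H(X,Y) = 1.9621 bits, so
I(X;Y) = 0.9986 + 0.9656 - 1.9621 = 0.0021 bits ✓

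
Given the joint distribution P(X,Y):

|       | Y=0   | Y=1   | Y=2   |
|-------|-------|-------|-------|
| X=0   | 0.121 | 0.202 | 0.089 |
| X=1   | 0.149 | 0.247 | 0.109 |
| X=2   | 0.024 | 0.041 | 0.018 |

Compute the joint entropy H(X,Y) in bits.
2.8239 bits

H(X,Y) = -Σ_{x,y} P(x,y) log₂ P(x,y). Per-cell terms -P(x,y)·log₂P(x,y):
  X=0: 0.36868, 0.46613, 0.31061
  X=1: 0.40925, 0.49830, 0.34854
  X=2: 0.12914, 0.18894, 0.10433
Sum of the 9 terms: H(X,Y) = 2.8239 bits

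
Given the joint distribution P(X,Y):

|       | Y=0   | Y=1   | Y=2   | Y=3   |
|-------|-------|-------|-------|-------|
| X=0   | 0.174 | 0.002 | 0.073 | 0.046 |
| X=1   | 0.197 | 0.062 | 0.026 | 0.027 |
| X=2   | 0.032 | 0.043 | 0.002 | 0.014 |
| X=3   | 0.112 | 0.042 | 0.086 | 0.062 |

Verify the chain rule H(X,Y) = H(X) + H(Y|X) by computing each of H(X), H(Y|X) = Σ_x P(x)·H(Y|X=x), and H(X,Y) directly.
H(X) = 1.8802 bits, H(Y|X) = 1.6019 bits, H(X,Y) = 3.4821 bits

Marginal of X (row sums):
  P(X=0) = 0.174 + 0.002 + 0.073 + 0.046 = 0.295
  P(X=1) = 0.197 + 0.062 + 0.026 + 0.027 = 0.312
  P(X=2) = 0.032 + 0.043 + 0.002 + 0.014 = 0.091
  P(X=3) = 0.112 + 0.042 + 0.086 + 0.062 = 0.302
H(X) = -[0.295·log₂(0.295) + 0.312·log₂(0.312) + 0.091·log₂(0.091) + 0.302·log₂(0.302)]
  = 0.51956 + 0.52428 + 0.31468 + 0.52167 = 1.8802 bits

H(Y|X) = Σ_x P(x)·H(Y|X=x):
  X=0: P(X=0) = 0.295, P(Y|X=0) = (174/295, 2/295, 73/295, 46/295) → H(Y|X=0) = 1.41470
  X=1: P(X=1) = 0.312, P(Y|X=1) = (197/312, 31/156, 1/12, 9/104) → H(Y|X=1) = 1.48637
  X=2: P(X=2) = 0.091, P(Y|X=2) = (32/91, 43/91, 2/91, 2/13) → H(Y|X=2) = 1.57777
  X=3: P(X=3) = 0.302, P(Y|X=3) = (56/151, 21/151, 43/151, 31/151) → H(Y|X=3) = 1.91152
H(Y|X) = 0.295·1.41470 + 0.312·1.48637 + 0.091·1.57777 + 0.302·1.91152 = 1.6019 bits

H(X,Y) = -Σ_{x,y} P(x,y) log₂ P(x,y). Per-cell terms -P(x,y)·log₂P(x,y):
  X=0: 0.43897, 0.01793, 0.27565, 0.20434
  X=1: 0.46172, 0.24872, 0.13690, 0.14069
  X=2: 0.15891, 0.19520, 0.01793, 0.08622
  X=3: 0.35374, 0.19209, 0.30440, 0.24872
Sum of the 16 terms: H(X,Y) = 3.4821 bits

Chain rule check:
  H(X) + H(Y|X) = 1.8802 + 1.6019 = 3.4821 bits
  H(X,Y) = 3.4821 bits
✓ Chain rule verified.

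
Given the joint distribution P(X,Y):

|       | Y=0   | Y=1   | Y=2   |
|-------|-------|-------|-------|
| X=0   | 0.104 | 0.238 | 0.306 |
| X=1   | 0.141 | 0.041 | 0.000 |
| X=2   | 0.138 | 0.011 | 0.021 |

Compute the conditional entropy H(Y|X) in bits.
1.2381 bits

H(Y|X) = H(X,Y) - H(X)

H(X,Y) = -Σ_{x,y} P(x,y) log₂ P(x,y). Per-cell terms -P(x,y)·log₂P(x,y):
  X=0: 0.33960, 0.49289, 0.52277
  X=1: 0.39850, 0.18894, 0.00000
  X=2: 0.39430, 0.07157, 0.11704
  (cells with P = 0 contribute 0)
Sum of the 9 terms: H(X,Y) = 2.52561 bits

Marginal of X (row sums):
  P(X=0) = 0.104 + 0.238 + 0.306 = 0.648
  P(X=1) = 0.141 + 0.041 + 0.000 = 0.182
  P(X=2) = 0.138 + 0.011 + 0.021 = 0.170
H(X) = -[0.648·log₂(0.648) + 0.182·log₂(0.182) + 0.170·log₂(0.170)]
  = 0.40561 + 0.44735 + 0.43459 = 1.28755 bits

H(Y|X) = H(X,Y) - H(X) = 2.52561 - 1.28755 = 1.2381 bits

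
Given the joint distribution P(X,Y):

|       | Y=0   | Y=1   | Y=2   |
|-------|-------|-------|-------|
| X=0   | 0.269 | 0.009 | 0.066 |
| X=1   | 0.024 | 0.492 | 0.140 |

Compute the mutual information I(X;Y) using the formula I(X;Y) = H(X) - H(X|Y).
0.5573 bits

I(X;Y) = H(X) - H(X|Y)

Marginal of X (row sums):
  P(X=0) = 0.269 + 0.009 + 0.066 = 0.344
  P(X=1) = 0.024 + 0.492 + 0.140 = 0.656
H(X) = -[0.344·log₂(0.344) + 0.656·log₂(0.656)]
  = 0.5295947 + 0.3990004 = 0.928595 bits

Marginal of Y (column sums):
  P(Y=0) = 0.269 + 0.024 = 0.293
  P(Y=1) = 0.009 + 0.492 = 0.501
  P(Y=2) = 0.066 + 0.140 = 0.206
H(X|Y) = Σ_y P(y)·H(X|Y=y):
  Y=0: P(Y=0) = 0.293, P(X|Y=0) = (269/293, 24/293) → H(X|Y=0) = 0.4088781
  Y=1: P(Y=1) = 0.501, P(X|Y=1) = (3/167, 164/167) → H(X|Y=1) = 0.1298515
  Y=2: P(Y=2) = 0.206, P(X|Y=2) = (33/103, 70/103) → H(X|Y=2) = 0.9048033
H(X|Y) = 0.293·0.4088781 + 0.501·0.1298515 + 0.206·0.9048033 = 0.371246 bits

I(X;Y) = H(X) - H(X|Y) = 0.928595 - 0.371246 = 0.5573 bits

Cross-check via I(X;Y) = H(X) + H(Y) - H(X,Y): computing H(Y) from the column sums and H(X,Y) from the 6 cells in the same way gives H(Y) = 1.487999 bits and H(X,Y) = 1.859246 bits, so
I(X;Y) = 0.928595 + 1.487999 - 1.859246 = 0.5573 bits ✓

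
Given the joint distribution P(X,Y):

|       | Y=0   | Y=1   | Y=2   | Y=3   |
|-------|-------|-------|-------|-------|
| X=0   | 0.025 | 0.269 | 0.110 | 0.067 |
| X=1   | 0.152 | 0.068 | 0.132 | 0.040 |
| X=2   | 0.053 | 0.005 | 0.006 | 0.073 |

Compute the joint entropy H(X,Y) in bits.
3.0852 bits

H(X,Y) = -Σ_{x,y} P(x,y) log₂ P(x,y). Per-cell terms -P(x,y)·log₂P(x,y):
  X=0: 0.13305, 0.50957, 0.35029, 0.26128
  X=1: 0.41311, 0.26373, 0.38562, 0.18575
  X=2: 0.22461, 0.03822, 0.04428, 0.27565
Sum of the 12 terms: H(X,Y) = 3.0852 bits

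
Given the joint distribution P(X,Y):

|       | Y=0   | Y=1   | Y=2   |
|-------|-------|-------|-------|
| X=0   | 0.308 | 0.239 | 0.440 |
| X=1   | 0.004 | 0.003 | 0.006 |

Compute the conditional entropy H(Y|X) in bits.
1.5392 bits

H(Y|X) = H(X,Y) - H(X)

H(X,Y) = -Σ_{x,y} P(x,y) log₂ P(x,y). Per-cell terms -P(x,y)·log₂P(x,y):
  X=0: 0.52329, 0.49352, 0.52115
  X=1: 0.03186, 0.02514, 0.04428
Sum of the 6 terms: H(X,Y) = 1.63924 bits

Marginal of X (row sums):
  P(X=0) = 0.308 + 0.239 + 0.440 = 0.987
  P(X=1) = 0.004 + 0.003 + 0.006 = 0.013
H(X) = -[0.987·log₂(0.987) + 0.013·log₂(0.013)]
  = 0.01863 + 0.08145 = 0.10008 bits

H(Y|X) = H(X,Y) - H(X) = 1.63924 - 0.10008 = 1.5392 bits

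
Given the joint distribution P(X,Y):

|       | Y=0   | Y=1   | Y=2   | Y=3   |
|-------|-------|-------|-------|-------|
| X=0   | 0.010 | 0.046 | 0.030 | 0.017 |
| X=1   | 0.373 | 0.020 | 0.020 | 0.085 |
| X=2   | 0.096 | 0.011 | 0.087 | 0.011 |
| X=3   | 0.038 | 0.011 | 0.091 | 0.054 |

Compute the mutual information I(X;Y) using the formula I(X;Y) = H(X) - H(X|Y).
0.3361 bits

I(X;Y) = H(X) - H(X|Y)

Marginal of X (row sums):
  P(X=0) = 0.010 + 0.046 + 0.030 + 0.017 = 0.103
  P(X=1) = 0.373 + 0.020 + 0.020 + 0.085 = 0.498
  P(X=2) = 0.096 + 0.011 + 0.087 + 0.011 = 0.205
  P(X=3) = 0.038 + 0.011 + 0.091 + 0.054 = 0.194
H(X) = -[0.103·log₂(0.103) + 0.498·log₂(0.498) + 0.205·log₂(0.205) + 0.194·log₂(0.194)]
  = 0.33777 + 0.50088 + 0.46869 + 0.45898 = 1.7663 bits

Marginal of Y (column sums):
  P(Y=0) = 0.010 + 0.373 + 0.096 + 0.038 = 0.517
  P(Y=1) = 0.046 + 0.020 + 0.011 + 0.011 = 0.088
  P(Y=2) = 0.030 + 0.020 + 0.087 + 0.091 = 0.228
  P(Y=3) = 0.017 + 0.085 + 0.011 + 0.054 = 0.167
H(X|Y) = Σ_y P(y)·H(X|Y=y):
  Y=0: P(Y=0) = 0.517, P(X|Y=0) = (10/517, 373/517, 96/517, 38/517) → H(X|Y=0) = 1.17776
  Y=1: P(Y=1) = 0.088, P(X|Y=1) = (23/44, 5/22, 1/8, 1/8) → H(X|Y=1) = 1.72500
  Y=2: P(Y=2) = 0.228, P(X|Y=2) = (5/38, 5/57, 29/76, 91/228) → H(X|Y=2) = 1.75223
  Y=3: P(Y=3) = 0.167, P(X|Y=3) = (17/167, 85/167, 11/167, 54/167) → H(X|Y=3) = 1.61662
H(X|Y) = 0.517·1.17776 + 0.088·1.72500 + 0.228·1.75223 + 0.167·1.61662 = 1.4302 bits

I(X;Y) = H(X) - H(X|Y) = 1.7663 - 1.4302 = 0.3361 bits

Cross-check via I(X;Y) = H(X) + H(Y) - H(X,Y): computing H(Y) from the column sums and H(X,Y) from the 16 cells in the same way gives H(Y) = 1.7181 bits and H(X,Y) = 3.1483 bits, so
I(X;Y) = 1.7663 + 1.7181 - 3.1483 = 0.3361 bits ✓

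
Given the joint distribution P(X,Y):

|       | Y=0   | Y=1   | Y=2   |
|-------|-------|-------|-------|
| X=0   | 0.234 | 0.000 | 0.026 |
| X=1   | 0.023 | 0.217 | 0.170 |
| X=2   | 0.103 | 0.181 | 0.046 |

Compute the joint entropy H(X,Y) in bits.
2.6537 bits

H(X,Y) = -Σ_{x,y} P(x,y) log₂ P(x,y). Per-cell terms -P(x,y)·log₂P(x,y):
  X=0: 0.4903, 0.0000, 0.1369
  X=1: 0.1252, 0.4783, 0.4346
  X=2: 0.3378, 0.4463, 0.2043
  (cells with P = 0 contribute 0)
Sum of the 9 terms: H(X,Y) = 2.6537 bits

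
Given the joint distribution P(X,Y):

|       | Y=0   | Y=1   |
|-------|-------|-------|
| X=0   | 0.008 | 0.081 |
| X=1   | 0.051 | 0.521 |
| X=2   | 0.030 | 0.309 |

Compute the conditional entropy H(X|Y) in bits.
1.3007 bits

H(X|Y) = H(X,Y) - H(Y)

H(X,Y) = -Σ_{x,y} P(x,y) log₂ P(x,y). Per-cell terms -P(x,y)·log₂P(x,y):
  X=0: 0.0557, 0.2937
  X=1: 0.2190, 0.4901
  X=2: 0.1518, 0.5235
Sum of the 6 terms: H(X,Y) = 1.7338 bits

Marginal of Y (column sums):
  P(Y=0) = 0.008 + 0.051 + 0.030 = 0.089
  P(Y=1) = 0.081 + 0.521 + 0.309 = 0.911
H(Y) = -[0.089·log₂(0.089) + 0.911·log₂(0.911)]
  = 0.3106 + 0.1225 = 0.4331 bits

H(X|Y) = H(X,Y) - H(Y) = 1.7338 - 0.4331 = 1.3007 bits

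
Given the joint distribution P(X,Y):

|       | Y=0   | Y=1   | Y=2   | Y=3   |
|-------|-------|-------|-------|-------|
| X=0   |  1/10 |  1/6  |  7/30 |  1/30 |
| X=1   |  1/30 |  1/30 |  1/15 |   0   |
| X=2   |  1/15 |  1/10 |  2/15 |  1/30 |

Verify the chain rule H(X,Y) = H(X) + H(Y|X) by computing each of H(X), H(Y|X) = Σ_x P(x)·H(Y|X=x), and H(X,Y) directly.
H(X) = 1.3996 bits, H(Y|X) = 1.7483 bits, H(X,Y) = 3.1479 bits

Marginal of X (row sums):
  P(X=0) = 1/10 + 1/6 + 7/30 + 1/30 = 8/15
  P(X=1) = 1/30 + 1/30 + 1/15 + 0 = 2/15
  P(X=2) = 1/15 + 1/10 + 2/15 + 1/30 = 1/3
H(X) = -[(8/15)·log₂(8/15) + (2/15)·log₂(2/15) + (1/3)·log₂(1/3)]
  = 0.483675 + 0.387585 + 0.528321 = 1.3996 bits

H(Y|X) = Σ_x P(x)·H(Y|X=x):
  X=0: P(X=0) = 8/15, P(Y|X=0) = (3/16, 5/16, 7/16, 1/16) → H(Y|X=0) = 1.748999
  X=1: P(X=1) = 2/15, P(Y|X=1) = (1/4, 1/4, 1/2, 0) → H(Y|X=1) = 1.500000
  X=2: P(X=2) = 1/3, P(Y|X=2) = (1/5, 3/10, 2/5, 1/10) → H(Y|X=2) = 1.846439
H(Y|X) = (8/15)·1.748999 + (2/15)·1.500000 + (1/3)·1.846439 = 1.7483 bits

H(X,Y) = -Σ_{x,y} P(x,y) log₂ P(x,y). Per-cell terms -P(x,y)·log₂P(x,y):
  X=0: 0.332193, 0.430827, 0.489892, 0.163563
  X=1: 0.163563, 0.163563, 0.260459, 0.000000
  X=2: 0.260459, 0.332193, 0.387585, 0.163563
  (cells with P = 0 contribute 0)
Sum of the 12 terms: H(X,Y) = 3.1479 bits

Chain rule check:
  H(X) + H(Y|X) = 1.3996 + 1.7483 = 3.1479 bits
  H(X,Y) = 3.1479 bits
✓ Chain rule verified.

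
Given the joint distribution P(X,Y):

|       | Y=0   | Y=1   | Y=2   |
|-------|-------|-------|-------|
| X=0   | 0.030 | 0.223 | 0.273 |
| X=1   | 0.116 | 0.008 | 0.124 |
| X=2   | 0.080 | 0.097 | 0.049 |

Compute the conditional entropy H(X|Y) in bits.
1.2348 bits

H(X|Y) = H(X,Y) - H(Y)

H(X,Y) = -Σ_{x,y} P(x,y) log₂ P(x,y). Per-cell terms -P(x,y)·log₂P(x,y):
  X=0: 0.1518, 0.4828, 0.5113
  X=1: 0.3605, 0.0557, 0.3734
  X=2: 0.2915, 0.3265, 0.2132
Sum of the 9 terms: H(X,Y) = 2.7667 bits

Marginal of Y (column sums):
  P(Y=0) = 0.030 + 0.116 + 0.080 = 0.226
  P(Y=1) = 0.223 + 0.008 + 0.097 = 0.328
  P(Y=2) = 0.273 + 0.124 + 0.049 = 0.446
H(Y) = -[0.226·log₂(0.226) + 0.328·log₂(0.328) + 0.446·log₂(0.446)]
  = 0.4849 + 0.5275 + 0.5195 = 1.5319 bits

H(X|Y) = H(X,Y) - H(Y) = 2.7667 - 1.5319 = 1.2348 bits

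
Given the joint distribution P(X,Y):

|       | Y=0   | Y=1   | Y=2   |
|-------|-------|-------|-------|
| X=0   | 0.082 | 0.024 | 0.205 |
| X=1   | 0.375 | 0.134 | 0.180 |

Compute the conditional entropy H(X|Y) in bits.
0.7912 bits

H(X|Y) = H(X,Y) - H(Y)

H(X,Y) = -Σ_{x,y} P(x,y) log₂ P(x,y). Per-cell terms -P(x,y)·log₂P(x,y):
  X=0: 0.295875, 0.129140, 0.468692
  X=1: 0.530639, 0.388559, 0.445308
Sum of the 6 terms: H(X,Y) = 2.258213 bits

Marginal of Y (column sums):
  P(Y=0) = 0.082 + 0.375 = 0.457
  P(Y=1) = 0.024 + 0.134 = 0.158
  P(Y=2) = 0.205 + 0.180 = 0.385
H(Y) = -[0.457·log₂(0.457) + 0.158·log₂(0.158) + 0.385·log₂(0.385)]
  = 0.516288 + 0.420597 + 0.530172 = 1.467057 bits

H(X|Y) = H(X,Y) - H(Y) = 2.258213 - 1.467057 = 0.7912 bits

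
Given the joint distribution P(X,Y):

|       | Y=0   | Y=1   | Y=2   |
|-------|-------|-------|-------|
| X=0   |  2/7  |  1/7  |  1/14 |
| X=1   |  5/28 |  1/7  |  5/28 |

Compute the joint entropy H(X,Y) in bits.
2.4781 bits

H(X,Y) = -Σ_{x,y} P(x,y) log₂ P(x,y). Per-cell terms -P(x,y)·log₂P(x,y):
  X=0: 0.51639, 0.40105, 0.27195
  X=1: 0.44383, 0.40105, 0.44383
Sum of the 6 terms: H(X,Y) = 2.4781 bits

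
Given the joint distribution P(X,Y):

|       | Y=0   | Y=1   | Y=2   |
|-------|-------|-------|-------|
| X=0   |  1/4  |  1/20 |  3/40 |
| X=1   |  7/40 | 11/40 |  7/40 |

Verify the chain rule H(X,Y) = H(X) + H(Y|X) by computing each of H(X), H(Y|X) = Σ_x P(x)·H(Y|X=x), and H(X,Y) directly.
H(X) = 0.9544 bits, H(Y|X) = 1.4342 bits, H(X,Y) = 2.3887 bits

Marginal of X (row sums):
  P(X=0) = 1/4 + 1/20 + 3/40 = 3/8
  P(X=1) = 7/40 + 11/40 + 7/40 = 5/8
H(X) = -[(3/8)·log₂(3/8) + (5/8)·log₂(5/8)]
  = 0.53064 + 0.42379 = 0.9544 bits

H(Y|X) = Σ_x P(x)·H(Y|X=x):
  X=0: P(X=0) = 3/8, P(Y|X=0) = (2/3, 2/15, 1/5) → H(Y|X=0) = 1.24195
  X=1: P(X=1) = 5/8, P(Y|X=1) = (7/25, 11/25, 7/25) → H(Y|X=1) = 1.54959
H(Y|X) = (3/8)·1.24195 + (5/8)·1.54959 = 1.4342 bits

H(X,Y) = -Σ_{x,y} P(x,y) log₂ P(x,y). Per-cell terms -P(x,y)·log₂P(x,y):
  X=0: 0.50000, 0.21610, 0.28027
  X=1: 0.44005, 0.51219, 0.44005
Sum of the 6 terms: H(X,Y) = 2.3887 bits

Chain rule check:
  H(X) + H(Y|X) = 0.9544 + 1.4342 = 2.3886 bits
  H(X,Y) = 2.3887 bits
✓ Chain rule verified (Δ = 0.0001 is 4-dp rounding noise: each of the three values was rounded independently).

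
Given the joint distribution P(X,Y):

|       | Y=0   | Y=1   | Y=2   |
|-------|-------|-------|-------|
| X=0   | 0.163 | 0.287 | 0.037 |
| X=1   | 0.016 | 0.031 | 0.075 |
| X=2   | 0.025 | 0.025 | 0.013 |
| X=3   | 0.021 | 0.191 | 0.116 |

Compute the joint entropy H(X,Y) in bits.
2.9318 bits

H(X,Y) = -Σ_{x,y} P(x,y) log₂ P(x,y). Per-cell terms -P(x,y)·log₂P(x,y):
  X=0: 0.4266, 0.5169, 0.1760
  X=1: 0.0955, 0.1554, 0.2803
  X=2: 0.1330, 0.1330, 0.0814
  X=3: 0.1170, 0.4562, 0.3605
Sum of the 12 terms: H(X,Y) = 2.9318 bits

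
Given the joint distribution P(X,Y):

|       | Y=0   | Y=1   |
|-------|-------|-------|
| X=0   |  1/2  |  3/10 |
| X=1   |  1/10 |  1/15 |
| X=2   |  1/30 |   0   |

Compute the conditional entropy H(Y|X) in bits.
0.9254 bits

H(Y|X) = H(X,Y) - H(X)

H(X,Y) = -Σ_{x,y} P(x,y) log₂ P(x,y). Per-cell terms -P(x,y)·log₂P(x,y):
  X=0: 0.50000, 0.52109
  X=1: 0.33219, 0.26046
  X=2: 0.16356, 0.00000
  (cells with P = 0 contribute 0)
Sum of the 6 terms: H(X,Y) = 1.7773 bits

Marginal of X (row sums):
  P(X=0) = 1/2 + 3/10 = 4/5
  P(X=1) = 1/10 + 1/15 = 1/6
  P(X=2) = 1/30 + 0 = 1/30
H(X) = -[(4/5)·log₂(4/5) + (1/6)·log₂(1/6) + (1/30)·log₂(1/30)]
  = 0.25754 + 0.43083 + 0.16356 = 0.8519 bits

H(Y|X) = H(X,Y) - H(X) = 1.7773 - 0.8519 = 0.9254 bits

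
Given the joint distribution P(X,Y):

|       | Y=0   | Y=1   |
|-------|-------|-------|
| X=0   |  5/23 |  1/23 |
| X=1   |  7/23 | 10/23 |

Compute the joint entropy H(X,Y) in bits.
1.7201 bits

H(X,Y) = -Σ_{x,y} P(x,y) log₂ P(x,y). Per-cell terms -P(x,y)·log₂P(x,y):
  X=0: 0.47862, 0.19668
  X=1: 0.52232, 0.52245
Sum of the 4 terms: H(X,Y) = 1.7201 bits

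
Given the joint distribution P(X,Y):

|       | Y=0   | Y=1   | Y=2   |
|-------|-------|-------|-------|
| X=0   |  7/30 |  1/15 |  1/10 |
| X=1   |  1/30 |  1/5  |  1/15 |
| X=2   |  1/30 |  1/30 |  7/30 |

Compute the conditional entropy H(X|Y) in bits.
1.2170 bits

H(X|Y) = H(X,Y) - H(Y)

H(X,Y) = -Σ_{x,y} P(x,y) log₂ P(x,y). Per-cell terms -P(x,y)·log₂P(x,y):
  X=0: 0.489892, 0.260459, 0.332193
  X=1: 0.163563, 0.464386, 0.260459
  X=2: 0.163563, 0.163563, 0.489892
Sum of the 9 terms: H(X,Y) = 2.78797 bits

Marginal of Y (column sums):
  P(Y=0) = 7/30 + 1/30 + 1/30 = 3/10
  P(Y=1) = 1/15 + 1/5 + 1/30 = 3/10
  P(Y=2) = 1/10 + 1/15 + 7/30 = 2/5
H(Y) = -[(3/10)·log₂(3/10) + (3/10)·log₂(3/10) + (2/5)·log₂(2/5)]
  = 0.521090 + 0.521090 + 0.528771 = 1.57095 bits

H(X|Y) = H(X,Y) - H(Y) = 2.78797 - 1.57095 = 1.2170 bits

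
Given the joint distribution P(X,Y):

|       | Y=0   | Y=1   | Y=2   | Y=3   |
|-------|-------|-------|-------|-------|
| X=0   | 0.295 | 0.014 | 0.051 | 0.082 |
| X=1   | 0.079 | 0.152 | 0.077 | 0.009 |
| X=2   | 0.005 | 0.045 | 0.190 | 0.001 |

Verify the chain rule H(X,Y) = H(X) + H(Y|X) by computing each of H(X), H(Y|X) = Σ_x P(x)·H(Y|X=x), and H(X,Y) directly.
H(X) = 1.5408 bits, H(Y|X) = 1.3330 bits, H(X,Y) = 2.8737 bits

Marginal of X (row sums):
  P(X=0) = 0.295 + 0.014 + 0.051 + 0.082 = 0.442
  P(X=1) = 0.079 + 0.152 + 0.077 + 0.009 = 0.317
  P(X=2) = 0.005 + 0.045 + 0.190 + 0.001 = 0.241
H(X) = -[0.442·log₂(0.442) + 0.317·log₂(0.317) + 0.241·log₂(0.241)]
  = 0.520624 + 0.525410 + 0.494748 = 1.5408 bits

H(Y|X) = Σ_x P(x)·H(Y|X=x):
  X=0: P(X=0) = 0.442, P(Y|X=0) = (295/442, 7/221, 3/26, 41/221) → H(Y|X=0) = 1.357440
  X=1: P(X=1) = 0.317, P(Y|X=1) = (79/317, 152/317, 77/317, 9/317) → H(Y|X=1) = 1.649804
  X=2: P(X=2) = 0.241, P(Y|X=2) = (5/241, 45/241, 190/241, 1/241) → H(Y|X=2) = 0.871331
H(Y|X) = 0.442·1.357440 + 0.317·1.649804 + 0.241·0.871331 = 1.3330 bits

H(X,Y) = -Σ_{x,y} P(x,y) log₂ P(x,y). Per-cell terms -P(x,y)·log₂P(x,y):
  X=0: 0.519558, 0.086218, 0.218961, 0.295875
  X=1: 0.289298, 0.413114, 0.284823, 0.061163
  X=2: 0.038219, 0.201327, 0.455226, 0.009966
Sum of the 12 terms: H(X,Y) = 2.8737 bits

Chain rule check:
  H(X) + H(Y|X) = 1.5408 + 1.3330 = 2.8738 bits
  H(X,Y) = 2.8737 bits
✓ Chain rule verified (Δ = 0.0001 is 4-dp rounding noise: each of the three values was rounded independently).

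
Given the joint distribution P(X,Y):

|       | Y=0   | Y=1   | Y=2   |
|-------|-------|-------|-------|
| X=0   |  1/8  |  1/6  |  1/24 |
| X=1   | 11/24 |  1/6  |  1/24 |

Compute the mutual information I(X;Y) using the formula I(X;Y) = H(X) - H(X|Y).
0.0644 bits

I(X;Y) = H(X) - H(X|Y)

Marginal of X (row sums):
  P(X=0) = 1/8 + 1/6 + 1/24 = 1/3
  P(X=1) = 11/24 + 1/6 + 1/24 = 2/3
H(X) = -[(1/3)·log₂(1/3) + (2/3)·log₂(2/3)]
  = 0.5283 + 0.3900 = 0.9183 bits

Marginal of Y (column sums):
  P(Y=0) = 1/8 + 11/24 = 7/12
  P(Y=1) = 1/6 + 1/6 = 1/3
  P(Y=2) = 1/24 + 1/24 = 1/12
H(X|Y) = Σ_y P(y)·H(X|Y=y):
  Y=0: P(Y=0) = 7/12, P(X|Y=0) = (3/14, 11/14) → H(X|Y=0) = 0.7496
  Y=1: P(Y=1) = 1/3, P(X|Y=1) = (1/2, 1/2) → H(X|Y=1) = 1.0000
  Y=2: P(Y=2) = 1/12, P(X|Y=2) = (1/2, 1/2) → H(X|Y=2) = 1.0000
H(X|Y) = (7/12)·0.7496 + (1/3)·1.0000 + (1/12)·1.0000 = 0.8539 bits

I(X;Y) = H(X) - H(X|Y) = 0.9183 - 0.8539 = 0.0644 bits

Cross-check via I(X;Y) = H(X) + H(Y) - H(X,Y): computing H(Y) from the column sums and H(X,Y) from the 6 cells in the same way gives H(Y) = 1.2807 bits and H(X,Y) = 2.1346 bits, so
I(X;Y) = 0.9183 + 1.2807 - 2.1346 = 0.0644 bits ✓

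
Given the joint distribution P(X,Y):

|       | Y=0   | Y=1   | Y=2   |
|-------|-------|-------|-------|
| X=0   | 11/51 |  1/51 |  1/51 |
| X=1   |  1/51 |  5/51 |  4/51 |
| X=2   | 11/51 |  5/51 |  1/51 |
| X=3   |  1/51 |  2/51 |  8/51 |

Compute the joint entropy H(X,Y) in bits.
3.0582 bits

H(X,Y) = -Σ_{x,y} P(x,y) log₂ P(x,y). Per-cell terms -P(x,y)·log₂P(x,y):
  X=0: 0.477312, 0.111224, 0.111224
  X=1: 0.111224, 0.328480, 0.288033
  X=2: 0.477312, 0.328480, 0.111224
  X=3: 0.111224, 0.183232, 0.419204
Sum of the 12 terms: H(X,Y) = 3.0582 bits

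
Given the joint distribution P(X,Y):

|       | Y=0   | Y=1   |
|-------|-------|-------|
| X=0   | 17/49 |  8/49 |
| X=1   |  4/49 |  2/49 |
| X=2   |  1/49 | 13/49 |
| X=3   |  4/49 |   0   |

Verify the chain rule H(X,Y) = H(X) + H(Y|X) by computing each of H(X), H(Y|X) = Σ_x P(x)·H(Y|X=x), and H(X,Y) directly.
H(X) = 1.6778 bits, H(Y|X) = 0.6799 bits, H(X,Y) = 2.3577 bits

Marginal of X (row sums):
  P(X=0) = 17/49 + 8/49 = 25/49
  P(X=1) = 4/49 + 2/49 = 6/49
  P(X=2) = 1/49 + 13/49 = 2/7
  P(X=3) = 4/49 + 0 = 4/49
H(X) = -[(25/49)·log₂(25/49) + (6/49)·log₂(6/49) + (2/7)·log₂(2/7) + (4/49)·log₂(4/49)]
  = 0.49533 + 0.37099 + 0.51639 + 0.29508 = 1.6778 bits

H(Y|X) = Σ_x P(x)·H(Y|X=x):
  X=0: P(X=0) = 25/49, P(Y|X=0) = (17/25, 8/25) → H(Y|X=0) = 0.90438
  X=1: P(X=1) = 6/49, P(Y|X=1) = (2/3, 1/3) → H(Y|X=1) = 0.91830
  X=2: P(X=2) = 2/7, P(Y|X=2) = (1/14, 13/14) → H(Y|X=2) = 0.37123
  X=3: P(X=3) = 4/49, P(Y|X=3) = (1, 0) → H(Y|X=3) = 0.00000
H(Y|X) = (25/49)·0.90438 + (6/49)·0.91830 + (2/7)·0.37123 + (4/49)·0.00000 = 0.6799 bits

H(X,Y) = -Σ_{x,y} P(x,y) log₂ P(x,y). Per-cell terms -P(x,y)·log₂P(x,y):
  X=0: 0.52986, 0.42689
  X=1: 0.29508, 0.18836
  X=2: 0.11459, 0.50787
  X=3: 0.29508, 0.00000
  (cells with P = 0 contribute 0)
Sum of the 8 terms: H(X,Y) = 2.3577 bits

Chain rule check:
  H(X) + H(Y|X) = 1.6778 + 0.6799 = 2.3577 bits
  H(X,Y) = 2.3577 bits
✓ Chain rule verified.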